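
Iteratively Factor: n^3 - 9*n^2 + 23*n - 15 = (n - 1)*(n^2 - 8*n + 15) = (n - 3)*(n - 1)*(n - 5)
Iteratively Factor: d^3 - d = (d + 1)*(d^2 - d) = d*(d + 1)*(d - 1)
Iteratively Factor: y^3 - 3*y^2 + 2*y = (y)*(y^2 - 3*y + 2) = y*(y - 2)*(y - 1)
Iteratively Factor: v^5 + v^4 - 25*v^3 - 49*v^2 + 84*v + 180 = (v + 3)*(v^4 - 2*v^3 - 19*v^2 + 8*v + 60) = (v - 5)*(v + 3)*(v^3 + 3*v^2 - 4*v - 12) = (v - 5)*(v + 2)*(v + 3)*(v^2 + v - 6) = (v - 5)*(v + 2)*(v + 3)^2*(v - 2)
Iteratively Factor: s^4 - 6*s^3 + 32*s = (s - 4)*(s^3 - 2*s^2 - 8*s) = (s - 4)^2*(s^2 + 2*s) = (s - 4)^2*(s + 2)*(s)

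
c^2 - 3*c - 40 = (c - 8)*(c + 5)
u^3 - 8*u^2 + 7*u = u*(u - 7)*(u - 1)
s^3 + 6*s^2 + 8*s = s*(s + 2)*(s + 4)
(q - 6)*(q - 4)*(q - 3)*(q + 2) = q^4 - 11*q^3 + 28*q^2 + 36*q - 144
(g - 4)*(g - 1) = g^2 - 5*g + 4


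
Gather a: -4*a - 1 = -4*a - 1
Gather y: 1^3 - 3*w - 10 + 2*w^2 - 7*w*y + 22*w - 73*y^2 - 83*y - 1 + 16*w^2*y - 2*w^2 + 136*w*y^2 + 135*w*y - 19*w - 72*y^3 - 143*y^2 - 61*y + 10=-72*y^3 + y^2*(136*w - 216) + y*(16*w^2 + 128*w - 144)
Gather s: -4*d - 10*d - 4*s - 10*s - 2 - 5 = -14*d - 14*s - 7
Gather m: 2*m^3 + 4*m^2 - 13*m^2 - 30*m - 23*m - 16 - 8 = 2*m^3 - 9*m^2 - 53*m - 24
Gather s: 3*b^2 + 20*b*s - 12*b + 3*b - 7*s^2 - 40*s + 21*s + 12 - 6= 3*b^2 - 9*b - 7*s^2 + s*(20*b - 19) + 6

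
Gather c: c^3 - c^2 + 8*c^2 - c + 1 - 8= c^3 + 7*c^2 - c - 7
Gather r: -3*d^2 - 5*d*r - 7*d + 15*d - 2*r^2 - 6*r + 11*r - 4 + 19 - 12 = -3*d^2 + 8*d - 2*r^2 + r*(5 - 5*d) + 3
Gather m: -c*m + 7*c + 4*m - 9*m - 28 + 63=7*c + m*(-c - 5) + 35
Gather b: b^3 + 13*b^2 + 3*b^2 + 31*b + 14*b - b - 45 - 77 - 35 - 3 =b^3 + 16*b^2 + 44*b - 160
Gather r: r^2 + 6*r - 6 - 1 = r^2 + 6*r - 7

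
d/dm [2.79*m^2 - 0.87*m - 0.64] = 5.58*m - 0.87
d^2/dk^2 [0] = 0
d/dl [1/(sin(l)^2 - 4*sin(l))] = 2*(2 - sin(l))*cos(l)/((sin(l) - 4)^2*sin(l)^2)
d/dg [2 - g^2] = -2*g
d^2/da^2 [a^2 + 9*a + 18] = 2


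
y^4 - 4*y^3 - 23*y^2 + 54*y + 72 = (y - 6)*(y - 3)*(y + 1)*(y + 4)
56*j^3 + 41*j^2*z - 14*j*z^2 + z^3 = (-8*j + z)*(-7*j + z)*(j + z)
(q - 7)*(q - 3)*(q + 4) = q^3 - 6*q^2 - 19*q + 84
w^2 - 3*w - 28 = (w - 7)*(w + 4)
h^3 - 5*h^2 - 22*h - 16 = (h - 8)*(h + 1)*(h + 2)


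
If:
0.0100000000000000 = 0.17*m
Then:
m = 0.06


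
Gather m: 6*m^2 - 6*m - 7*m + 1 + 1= 6*m^2 - 13*m + 2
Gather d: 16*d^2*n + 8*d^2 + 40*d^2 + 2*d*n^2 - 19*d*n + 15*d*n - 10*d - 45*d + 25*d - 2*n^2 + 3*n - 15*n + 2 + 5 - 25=d^2*(16*n + 48) + d*(2*n^2 - 4*n - 30) - 2*n^2 - 12*n - 18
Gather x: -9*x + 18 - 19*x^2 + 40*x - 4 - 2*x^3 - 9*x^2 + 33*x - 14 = -2*x^3 - 28*x^2 + 64*x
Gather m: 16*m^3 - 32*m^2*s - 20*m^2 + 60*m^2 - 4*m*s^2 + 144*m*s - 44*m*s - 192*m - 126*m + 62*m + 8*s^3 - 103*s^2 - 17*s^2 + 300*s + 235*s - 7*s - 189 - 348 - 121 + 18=16*m^3 + m^2*(40 - 32*s) + m*(-4*s^2 + 100*s - 256) + 8*s^3 - 120*s^2 + 528*s - 640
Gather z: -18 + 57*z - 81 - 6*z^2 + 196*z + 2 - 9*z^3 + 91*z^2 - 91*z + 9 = -9*z^3 + 85*z^2 + 162*z - 88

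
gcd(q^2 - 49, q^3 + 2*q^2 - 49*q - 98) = q^2 - 49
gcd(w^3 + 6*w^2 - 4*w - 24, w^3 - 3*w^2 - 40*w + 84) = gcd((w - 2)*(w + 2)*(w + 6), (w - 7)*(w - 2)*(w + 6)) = w^2 + 4*w - 12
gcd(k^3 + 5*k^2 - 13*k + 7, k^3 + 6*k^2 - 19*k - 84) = k + 7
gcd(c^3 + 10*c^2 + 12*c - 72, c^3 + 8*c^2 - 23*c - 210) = c + 6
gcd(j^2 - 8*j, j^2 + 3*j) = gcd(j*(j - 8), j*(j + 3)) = j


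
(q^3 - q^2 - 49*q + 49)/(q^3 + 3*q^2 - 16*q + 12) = (q^2 - 49)/(q^2 + 4*q - 12)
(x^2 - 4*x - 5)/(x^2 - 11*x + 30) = (x + 1)/(x - 6)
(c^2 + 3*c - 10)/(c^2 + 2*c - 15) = (c - 2)/(c - 3)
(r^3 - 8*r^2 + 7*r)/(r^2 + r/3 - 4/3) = 3*r*(r - 7)/(3*r + 4)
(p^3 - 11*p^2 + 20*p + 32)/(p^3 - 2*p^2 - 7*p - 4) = (p - 8)/(p + 1)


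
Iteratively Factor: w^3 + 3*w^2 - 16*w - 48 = (w + 4)*(w^2 - w - 12) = (w + 3)*(w + 4)*(w - 4)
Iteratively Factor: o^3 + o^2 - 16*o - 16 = (o + 1)*(o^2 - 16) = (o - 4)*(o + 1)*(o + 4)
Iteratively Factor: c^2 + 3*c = (c)*(c + 3)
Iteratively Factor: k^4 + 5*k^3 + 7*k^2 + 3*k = (k + 1)*(k^3 + 4*k^2 + 3*k) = k*(k + 1)*(k^2 + 4*k + 3) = k*(k + 1)*(k + 3)*(k + 1)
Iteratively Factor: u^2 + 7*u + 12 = (u + 4)*(u + 3)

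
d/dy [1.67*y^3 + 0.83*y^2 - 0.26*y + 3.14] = 5.01*y^2 + 1.66*y - 0.26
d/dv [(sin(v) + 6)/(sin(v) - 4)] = -10*cos(v)/(sin(v) - 4)^2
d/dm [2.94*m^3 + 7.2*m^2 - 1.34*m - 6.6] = 8.82*m^2 + 14.4*m - 1.34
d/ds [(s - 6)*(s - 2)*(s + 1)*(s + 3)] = 4*s^3 - 12*s^2 - 34*s + 24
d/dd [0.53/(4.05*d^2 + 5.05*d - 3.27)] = (-4.293*d - 2.6765)/(4.05*d^2 + 5.05*d - 3.27)^2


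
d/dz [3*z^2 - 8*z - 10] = 6*z - 8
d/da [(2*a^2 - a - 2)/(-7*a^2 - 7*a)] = (-3*a^2 - 4*a - 2)/(7*a^2*(a^2 + 2*a + 1))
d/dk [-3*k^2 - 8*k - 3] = -6*k - 8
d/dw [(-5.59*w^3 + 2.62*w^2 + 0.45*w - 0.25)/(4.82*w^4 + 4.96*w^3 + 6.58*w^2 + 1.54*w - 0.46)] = (26.9438*w^6 - 25.2568*w^5 - 56.2844*w^4 - 16.8612*w^3 + 12.508*w^2 + 0.8796*w + 0.178)/(23.2324*w^8 + 47.8144*w^7 + 88.0328*w^6 + 80.1192*w^5 + 54.1388*w^4 + 15.7032*w^3 - 3.682*w^2 - 1.4168*w + 0.2116)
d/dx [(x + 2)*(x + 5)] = 2*x + 7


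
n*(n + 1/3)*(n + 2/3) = n^3 + n^2 + 2*n/9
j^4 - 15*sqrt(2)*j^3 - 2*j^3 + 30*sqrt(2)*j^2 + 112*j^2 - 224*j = j*(j - 2)*(j - 8*sqrt(2))*(j - 7*sqrt(2))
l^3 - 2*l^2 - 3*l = l*(l - 3)*(l + 1)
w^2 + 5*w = w*(w + 5)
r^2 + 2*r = r*(r + 2)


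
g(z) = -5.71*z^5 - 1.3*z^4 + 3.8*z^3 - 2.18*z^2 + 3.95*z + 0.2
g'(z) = -28.55*z^4 - 5.2*z^3 + 11.4*z^2 - 4.36*z + 3.95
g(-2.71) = 662.35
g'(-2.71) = -1336.89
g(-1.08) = -4.77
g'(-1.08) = -10.34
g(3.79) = -4542.61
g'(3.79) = -6022.56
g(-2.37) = 313.94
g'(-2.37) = -753.20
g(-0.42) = -2.09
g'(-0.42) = 7.29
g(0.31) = 1.30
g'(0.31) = 3.28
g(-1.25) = -1.31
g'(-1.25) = -32.33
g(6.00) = -45319.54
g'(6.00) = -37735.81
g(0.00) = 0.20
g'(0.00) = 3.95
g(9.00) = -343069.72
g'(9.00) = -190219.24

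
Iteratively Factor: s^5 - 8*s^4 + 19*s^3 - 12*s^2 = (s)*(s^4 - 8*s^3 + 19*s^2 - 12*s) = s*(s - 3)*(s^3 - 5*s^2 + 4*s) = s^2*(s - 3)*(s^2 - 5*s + 4) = s^2*(s - 3)*(s - 1)*(s - 4)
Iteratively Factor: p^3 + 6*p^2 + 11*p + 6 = (p + 2)*(p^2 + 4*p + 3) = (p + 2)*(p + 3)*(p + 1)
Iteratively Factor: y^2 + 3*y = (y + 3)*(y)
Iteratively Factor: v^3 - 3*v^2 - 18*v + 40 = (v - 5)*(v^2 + 2*v - 8) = (v - 5)*(v - 2)*(v + 4)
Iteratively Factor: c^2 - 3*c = (c - 3)*(c)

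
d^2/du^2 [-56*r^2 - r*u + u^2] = 2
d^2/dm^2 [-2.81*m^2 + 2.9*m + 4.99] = -5.62000000000000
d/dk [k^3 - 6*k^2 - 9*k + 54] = 3*k^2 - 12*k - 9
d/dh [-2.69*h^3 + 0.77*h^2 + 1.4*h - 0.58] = -8.07*h^2 + 1.54*h + 1.4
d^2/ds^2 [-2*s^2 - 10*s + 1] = -4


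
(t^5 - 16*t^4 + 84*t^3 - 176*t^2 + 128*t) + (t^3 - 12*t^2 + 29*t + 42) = t^5 - 16*t^4 + 85*t^3 - 188*t^2 + 157*t + 42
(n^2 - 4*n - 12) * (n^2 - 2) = n^4 - 4*n^3 - 14*n^2 + 8*n + 24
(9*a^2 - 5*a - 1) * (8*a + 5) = 72*a^3 + 5*a^2 - 33*a - 5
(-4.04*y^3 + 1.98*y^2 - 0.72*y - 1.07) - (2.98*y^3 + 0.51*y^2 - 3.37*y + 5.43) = -7.02*y^3 + 1.47*y^2 + 2.65*y - 6.5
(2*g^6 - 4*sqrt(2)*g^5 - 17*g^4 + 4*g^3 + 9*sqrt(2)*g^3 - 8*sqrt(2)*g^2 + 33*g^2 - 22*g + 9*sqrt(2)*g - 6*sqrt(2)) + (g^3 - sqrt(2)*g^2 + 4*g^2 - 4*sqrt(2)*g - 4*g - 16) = 2*g^6 - 4*sqrt(2)*g^5 - 17*g^4 + 5*g^3 + 9*sqrt(2)*g^3 - 9*sqrt(2)*g^2 + 37*g^2 - 26*g + 5*sqrt(2)*g - 16 - 6*sqrt(2)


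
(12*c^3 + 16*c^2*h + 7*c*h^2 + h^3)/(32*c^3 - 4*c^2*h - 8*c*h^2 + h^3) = (6*c^2 + 5*c*h + h^2)/(16*c^2 - 10*c*h + h^2)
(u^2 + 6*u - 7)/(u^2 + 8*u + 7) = (u - 1)/(u + 1)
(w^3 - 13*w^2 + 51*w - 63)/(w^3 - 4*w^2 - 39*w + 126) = (w - 3)/(w + 6)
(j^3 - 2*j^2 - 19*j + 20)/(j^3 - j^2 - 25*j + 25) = (j + 4)/(j + 5)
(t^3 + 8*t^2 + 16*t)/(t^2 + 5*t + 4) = t*(t + 4)/(t + 1)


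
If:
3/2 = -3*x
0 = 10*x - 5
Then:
No Solution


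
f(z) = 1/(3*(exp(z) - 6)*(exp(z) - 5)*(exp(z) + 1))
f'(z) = -exp(z)/(3*(exp(z) - 6)*(exp(z) - 5)*(exp(z) + 1)^2) - exp(z)/(3*(exp(z) - 6)*(exp(z) - 5)^2*(exp(z) + 1)) - exp(z)/(3*(exp(z) - 6)^2*(exp(z) - 5)*(exp(z) + 1)) = -((exp(z) - 6)*(exp(z) - 5) + (exp(z) - 6)*(exp(z) + 1) + (exp(z) - 5)*(exp(z) + 1))/(12*(exp(z) - 6)^2*(exp(z) - 5)^2*cosh(z/2)^2)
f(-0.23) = 0.01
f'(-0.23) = -0.00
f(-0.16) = 0.01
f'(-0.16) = -0.00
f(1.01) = 0.01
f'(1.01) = 0.02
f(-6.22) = 0.01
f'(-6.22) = -0.00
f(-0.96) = 0.01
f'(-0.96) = -0.00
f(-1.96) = 0.01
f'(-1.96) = -0.00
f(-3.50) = 0.01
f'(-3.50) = -0.00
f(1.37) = 0.03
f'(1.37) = 0.15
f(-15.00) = 0.01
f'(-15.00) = 0.00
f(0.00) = 0.01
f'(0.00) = 0.00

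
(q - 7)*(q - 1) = q^2 - 8*q + 7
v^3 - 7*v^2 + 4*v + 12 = (v - 6)*(v - 2)*(v + 1)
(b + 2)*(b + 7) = b^2 + 9*b + 14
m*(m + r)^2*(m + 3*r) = m^4 + 5*m^3*r + 7*m^2*r^2 + 3*m*r^3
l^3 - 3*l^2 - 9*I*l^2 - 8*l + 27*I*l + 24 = (l - 3)*(l - 8*I)*(l - I)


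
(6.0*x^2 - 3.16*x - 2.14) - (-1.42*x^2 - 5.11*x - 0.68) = 7.42*x^2 + 1.95*x - 1.46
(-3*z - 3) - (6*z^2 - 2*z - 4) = -6*z^2 - z + 1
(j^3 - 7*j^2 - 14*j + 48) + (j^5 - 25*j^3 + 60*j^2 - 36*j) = j^5 - 24*j^3 + 53*j^2 - 50*j + 48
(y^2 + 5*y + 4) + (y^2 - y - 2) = 2*y^2 + 4*y + 2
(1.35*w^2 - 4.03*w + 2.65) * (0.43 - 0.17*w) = -0.2295*w^3 + 1.2656*w^2 - 2.1834*w + 1.1395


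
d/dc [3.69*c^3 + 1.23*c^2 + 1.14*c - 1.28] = 11.07*c^2 + 2.46*c + 1.14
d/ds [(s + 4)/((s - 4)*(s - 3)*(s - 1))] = 2*(-s^3 - 2*s^2 + 32*s - 44)/(s^6 - 16*s^5 + 102*s^4 - 328*s^3 + 553*s^2 - 456*s + 144)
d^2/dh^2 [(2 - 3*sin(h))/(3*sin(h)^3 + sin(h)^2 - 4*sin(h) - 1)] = (108*sin(h)^7 - 135*sin(h)^6 - 81*sin(h)^5 + 331*sin(h)^4 + 6*sin(h)^3 - 292*sin(h)^2 - 19*sin(h) + 92)/(3*sin(h)^3 + sin(h)^2 - 4*sin(h) - 1)^3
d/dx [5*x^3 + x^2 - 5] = x*(15*x + 2)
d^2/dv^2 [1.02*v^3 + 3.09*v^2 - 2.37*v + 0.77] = 6.12*v + 6.18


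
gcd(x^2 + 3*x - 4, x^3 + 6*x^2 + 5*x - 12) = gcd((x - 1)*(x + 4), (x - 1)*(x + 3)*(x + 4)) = x^2 + 3*x - 4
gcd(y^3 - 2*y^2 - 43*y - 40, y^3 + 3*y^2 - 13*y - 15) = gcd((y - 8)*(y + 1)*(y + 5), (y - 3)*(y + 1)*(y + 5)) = y^2 + 6*y + 5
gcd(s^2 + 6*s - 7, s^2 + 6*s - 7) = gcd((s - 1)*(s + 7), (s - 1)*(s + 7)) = s^2 + 6*s - 7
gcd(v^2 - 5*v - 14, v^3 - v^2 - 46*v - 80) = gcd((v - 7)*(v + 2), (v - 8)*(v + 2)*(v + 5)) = v + 2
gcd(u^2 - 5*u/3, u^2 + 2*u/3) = u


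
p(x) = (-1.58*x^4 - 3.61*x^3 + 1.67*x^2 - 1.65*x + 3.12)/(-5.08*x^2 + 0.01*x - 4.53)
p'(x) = (10.16*x - 0.01)*(-1.58*x^4 - 3.61*x^3 + 1.67*x^2 - 1.65*x + 3.12)/(-5.08*x^2 + 0.01*x - 4.53)^2 + (-6.32*x^3 - 10.83*x^2 + 3.34*x - 1.65)/(-5.08*x^2 + 0.01*x - 4.53) = (16.0528*x^5 + 18.2914*x^4 + 28.5574*x^3 + 40.6946*x^2 + 16.569*x + 7.4433)/(25.8064*x^4 - 0.1016*x^3 + 46.0249*x^2 - 0.0906*x + 20.5209)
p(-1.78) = -0.77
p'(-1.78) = -0.37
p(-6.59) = 8.26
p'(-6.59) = -3.38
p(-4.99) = 3.65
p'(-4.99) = -2.38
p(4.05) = 7.30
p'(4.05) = 3.25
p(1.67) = 1.29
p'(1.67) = 1.81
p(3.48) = 5.55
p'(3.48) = 2.90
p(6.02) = 14.90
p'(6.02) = 4.46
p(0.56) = -0.32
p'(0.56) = 0.99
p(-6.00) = 6.37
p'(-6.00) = -3.01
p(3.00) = 4.23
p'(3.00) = 2.61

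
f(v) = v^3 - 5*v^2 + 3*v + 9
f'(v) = 3*v^2 - 10*v + 3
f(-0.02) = 8.94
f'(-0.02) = 3.20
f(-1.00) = 0.00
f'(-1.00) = 16.00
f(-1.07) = -1.16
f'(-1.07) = 17.13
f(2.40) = 1.22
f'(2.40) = -3.72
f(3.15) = 0.09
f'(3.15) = 1.27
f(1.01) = 7.96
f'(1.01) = -4.04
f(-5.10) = -269.00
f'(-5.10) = 132.03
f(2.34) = 1.45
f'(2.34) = -3.97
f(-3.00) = -72.00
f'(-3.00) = 60.00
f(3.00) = 0.00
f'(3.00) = 0.00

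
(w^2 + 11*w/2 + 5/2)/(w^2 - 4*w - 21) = (2*w^2 + 11*w + 5)/(2*(w^2 - 4*w - 21))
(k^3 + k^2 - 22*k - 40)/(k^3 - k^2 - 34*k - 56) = (k - 5)/(k - 7)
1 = 1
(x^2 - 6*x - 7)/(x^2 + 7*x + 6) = (x - 7)/(x + 6)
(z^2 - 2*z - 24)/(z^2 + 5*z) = (z^2 - 2*z - 24)/(z*(z + 5))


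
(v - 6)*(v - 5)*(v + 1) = v^3 - 10*v^2 + 19*v + 30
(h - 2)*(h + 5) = h^2 + 3*h - 10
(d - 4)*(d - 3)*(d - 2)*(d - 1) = d^4 - 10*d^3 + 35*d^2 - 50*d + 24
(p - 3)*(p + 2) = p^2 - p - 6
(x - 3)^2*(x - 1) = x^3 - 7*x^2 + 15*x - 9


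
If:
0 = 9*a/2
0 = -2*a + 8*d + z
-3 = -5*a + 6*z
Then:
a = 0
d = 1/16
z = -1/2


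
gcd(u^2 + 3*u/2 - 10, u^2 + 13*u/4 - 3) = u + 4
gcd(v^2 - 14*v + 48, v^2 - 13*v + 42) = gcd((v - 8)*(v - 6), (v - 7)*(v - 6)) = v - 6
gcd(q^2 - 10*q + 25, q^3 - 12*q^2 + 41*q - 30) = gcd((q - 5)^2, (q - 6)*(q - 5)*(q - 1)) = q - 5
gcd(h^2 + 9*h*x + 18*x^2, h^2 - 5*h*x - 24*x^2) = h + 3*x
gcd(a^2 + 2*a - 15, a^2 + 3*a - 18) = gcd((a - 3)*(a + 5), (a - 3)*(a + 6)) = a - 3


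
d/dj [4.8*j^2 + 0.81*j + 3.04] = 9.6*j + 0.81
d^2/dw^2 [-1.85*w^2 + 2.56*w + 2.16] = -3.70000000000000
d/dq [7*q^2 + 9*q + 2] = 14*q + 9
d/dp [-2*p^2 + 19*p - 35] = 19 - 4*p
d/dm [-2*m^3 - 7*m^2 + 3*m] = -6*m^2 - 14*m + 3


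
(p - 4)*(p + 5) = p^2 + p - 20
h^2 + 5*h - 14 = (h - 2)*(h + 7)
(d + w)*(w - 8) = d*w - 8*d + w^2 - 8*w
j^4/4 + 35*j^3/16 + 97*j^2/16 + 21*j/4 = j*(j/4 + 1)*(j + 7/4)*(j + 3)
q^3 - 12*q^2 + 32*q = q*(q - 8)*(q - 4)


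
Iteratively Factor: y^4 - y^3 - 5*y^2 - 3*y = (y - 3)*(y^3 + 2*y^2 + y) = y*(y - 3)*(y^2 + 2*y + 1) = y*(y - 3)*(y + 1)*(y + 1)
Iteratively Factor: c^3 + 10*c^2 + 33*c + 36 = (c + 3)*(c^2 + 7*c + 12) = (c + 3)^2*(c + 4)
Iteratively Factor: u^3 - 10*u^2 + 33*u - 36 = (u - 4)*(u^2 - 6*u + 9) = (u - 4)*(u - 3)*(u - 3)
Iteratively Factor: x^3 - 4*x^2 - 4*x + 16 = (x - 2)*(x^2 - 2*x - 8) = (x - 2)*(x + 2)*(x - 4)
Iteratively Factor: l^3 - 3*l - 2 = (l + 1)*(l^2 - l - 2) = (l + 1)^2*(l - 2)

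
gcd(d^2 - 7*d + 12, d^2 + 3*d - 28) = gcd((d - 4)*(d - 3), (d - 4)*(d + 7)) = d - 4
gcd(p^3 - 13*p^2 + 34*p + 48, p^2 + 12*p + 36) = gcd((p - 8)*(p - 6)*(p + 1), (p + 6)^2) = 1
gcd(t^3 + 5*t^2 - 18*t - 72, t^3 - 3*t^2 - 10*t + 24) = t^2 - t - 12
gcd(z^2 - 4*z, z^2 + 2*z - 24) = z - 4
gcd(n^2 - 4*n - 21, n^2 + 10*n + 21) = n + 3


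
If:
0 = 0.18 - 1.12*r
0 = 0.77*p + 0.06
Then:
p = -0.08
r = 0.16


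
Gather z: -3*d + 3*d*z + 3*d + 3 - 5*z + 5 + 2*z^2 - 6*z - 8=2*z^2 + z*(3*d - 11)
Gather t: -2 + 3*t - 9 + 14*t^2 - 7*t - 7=14*t^2 - 4*t - 18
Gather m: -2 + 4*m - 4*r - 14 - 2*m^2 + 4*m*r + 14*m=-2*m^2 + m*(4*r + 18) - 4*r - 16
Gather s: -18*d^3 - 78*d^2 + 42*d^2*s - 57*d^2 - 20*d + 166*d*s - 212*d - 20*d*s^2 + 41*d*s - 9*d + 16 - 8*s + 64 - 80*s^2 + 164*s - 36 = -18*d^3 - 135*d^2 - 241*d + s^2*(-20*d - 80) + s*(42*d^2 + 207*d + 156) + 44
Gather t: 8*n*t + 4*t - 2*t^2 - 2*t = -2*t^2 + t*(8*n + 2)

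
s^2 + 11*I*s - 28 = (s + 4*I)*(s + 7*I)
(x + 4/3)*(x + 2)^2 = x^3 + 16*x^2/3 + 28*x/3 + 16/3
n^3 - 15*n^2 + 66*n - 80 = (n - 8)*(n - 5)*(n - 2)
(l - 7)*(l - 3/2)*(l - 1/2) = l^3 - 9*l^2 + 59*l/4 - 21/4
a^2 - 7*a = a*(a - 7)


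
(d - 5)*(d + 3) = d^2 - 2*d - 15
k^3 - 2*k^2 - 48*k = k*(k - 8)*(k + 6)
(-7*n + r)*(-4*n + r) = 28*n^2 - 11*n*r + r^2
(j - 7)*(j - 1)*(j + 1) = j^3 - 7*j^2 - j + 7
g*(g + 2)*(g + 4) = g^3 + 6*g^2 + 8*g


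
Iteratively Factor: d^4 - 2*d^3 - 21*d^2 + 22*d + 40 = (d + 4)*(d^3 - 6*d^2 + 3*d + 10) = (d - 5)*(d + 4)*(d^2 - d - 2) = (d - 5)*(d + 1)*(d + 4)*(d - 2)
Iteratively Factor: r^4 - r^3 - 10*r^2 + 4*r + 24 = (r - 2)*(r^3 + r^2 - 8*r - 12) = (r - 2)*(r + 2)*(r^2 - r - 6) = (r - 3)*(r - 2)*(r + 2)*(r + 2)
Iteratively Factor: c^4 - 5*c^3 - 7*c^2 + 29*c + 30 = (c - 3)*(c^3 - 2*c^2 - 13*c - 10) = (c - 3)*(c + 2)*(c^2 - 4*c - 5) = (c - 5)*(c - 3)*(c + 2)*(c + 1)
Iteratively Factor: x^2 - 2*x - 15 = (x - 5)*(x + 3)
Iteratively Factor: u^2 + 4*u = (u)*(u + 4)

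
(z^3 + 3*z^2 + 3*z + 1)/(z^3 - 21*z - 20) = (z^2 + 2*z + 1)/(z^2 - z - 20)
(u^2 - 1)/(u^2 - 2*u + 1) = (u + 1)/(u - 1)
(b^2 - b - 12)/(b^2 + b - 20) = (b + 3)/(b + 5)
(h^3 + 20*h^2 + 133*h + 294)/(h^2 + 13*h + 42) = h + 7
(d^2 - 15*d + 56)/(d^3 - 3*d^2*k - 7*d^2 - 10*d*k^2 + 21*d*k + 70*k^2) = (d - 8)/(d^2 - 3*d*k - 10*k^2)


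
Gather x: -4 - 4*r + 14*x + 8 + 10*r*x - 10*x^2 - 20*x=-4*r - 10*x^2 + x*(10*r - 6) + 4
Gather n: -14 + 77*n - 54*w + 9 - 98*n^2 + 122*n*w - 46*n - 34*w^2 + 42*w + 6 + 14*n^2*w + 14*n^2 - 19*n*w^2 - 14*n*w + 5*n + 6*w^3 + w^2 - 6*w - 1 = n^2*(14*w - 84) + n*(-19*w^2 + 108*w + 36) + 6*w^3 - 33*w^2 - 18*w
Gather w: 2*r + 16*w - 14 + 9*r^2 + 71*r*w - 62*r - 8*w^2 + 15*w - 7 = 9*r^2 - 60*r - 8*w^2 + w*(71*r + 31) - 21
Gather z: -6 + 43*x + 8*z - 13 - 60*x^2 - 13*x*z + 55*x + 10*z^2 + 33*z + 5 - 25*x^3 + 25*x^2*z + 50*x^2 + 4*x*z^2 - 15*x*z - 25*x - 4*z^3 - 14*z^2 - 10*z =-25*x^3 - 10*x^2 + 73*x - 4*z^3 + z^2*(4*x - 4) + z*(25*x^2 - 28*x + 31) - 14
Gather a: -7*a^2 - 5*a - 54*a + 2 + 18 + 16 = -7*a^2 - 59*a + 36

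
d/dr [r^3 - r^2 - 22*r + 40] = 3*r^2 - 2*r - 22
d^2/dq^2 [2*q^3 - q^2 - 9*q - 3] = 12*q - 2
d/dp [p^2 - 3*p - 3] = 2*p - 3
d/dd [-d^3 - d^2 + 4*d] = -3*d^2 - 2*d + 4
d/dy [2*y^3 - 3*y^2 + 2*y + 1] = 6*y^2 - 6*y + 2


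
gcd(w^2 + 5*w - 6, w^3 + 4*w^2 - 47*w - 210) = w + 6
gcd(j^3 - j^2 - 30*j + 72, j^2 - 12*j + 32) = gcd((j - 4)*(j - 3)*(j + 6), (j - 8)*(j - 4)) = j - 4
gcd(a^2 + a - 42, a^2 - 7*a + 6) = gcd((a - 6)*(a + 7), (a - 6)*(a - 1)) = a - 6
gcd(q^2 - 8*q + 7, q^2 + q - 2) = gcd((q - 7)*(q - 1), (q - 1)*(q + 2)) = q - 1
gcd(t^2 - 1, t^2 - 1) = t^2 - 1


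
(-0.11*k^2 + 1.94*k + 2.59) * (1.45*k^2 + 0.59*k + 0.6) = -0.1595*k^4 + 2.7481*k^3 + 4.8341*k^2 + 2.6921*k + 1.554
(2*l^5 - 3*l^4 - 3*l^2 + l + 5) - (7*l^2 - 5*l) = 2*l^5 - 3*l^4 - 10*l^2 + 6*l + 5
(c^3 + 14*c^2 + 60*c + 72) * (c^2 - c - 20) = c^5 + 13*c^4 + 26*c^3 - 268*c^2 - 1272*c - 1440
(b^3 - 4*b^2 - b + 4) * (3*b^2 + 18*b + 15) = 3*b^5 + 6*b^4 - 60*b^3 - 66*b^2 + 57*b + 60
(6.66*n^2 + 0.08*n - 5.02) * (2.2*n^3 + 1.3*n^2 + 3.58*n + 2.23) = 14.652*n^5 + 8.834*n^4 + 12.9028*n^3 + 8.6122*n^2 - 17.7932*n - 11.1946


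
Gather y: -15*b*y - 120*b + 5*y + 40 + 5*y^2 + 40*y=-120*b + 5*y^2 + y*(45 - 15*b) + 40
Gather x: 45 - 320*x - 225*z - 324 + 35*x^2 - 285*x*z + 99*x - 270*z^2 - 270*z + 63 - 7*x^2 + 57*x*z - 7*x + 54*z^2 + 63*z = 28*x^2 + x*(-228*z - 228) - 216*z^2 - 432*z - 216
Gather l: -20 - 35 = -55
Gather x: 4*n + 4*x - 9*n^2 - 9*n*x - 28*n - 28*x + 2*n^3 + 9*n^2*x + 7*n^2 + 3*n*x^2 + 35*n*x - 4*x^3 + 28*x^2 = 2*n^3 - 2*n^2 - 24*n - 4*x^3 + x^2*(3*n + 28) + x*(9*n^2 + 26*n - 24)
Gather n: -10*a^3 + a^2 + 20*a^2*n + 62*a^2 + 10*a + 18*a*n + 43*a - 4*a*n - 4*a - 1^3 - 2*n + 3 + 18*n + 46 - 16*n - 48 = -10*a^3 + 63*a^2 + 49*a + n*(20*a^2 + 14*a)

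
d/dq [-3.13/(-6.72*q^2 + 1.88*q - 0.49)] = (5.8844 - 42.0672*q)/(6.72*q^2 - 1.88*q + 0.49)^2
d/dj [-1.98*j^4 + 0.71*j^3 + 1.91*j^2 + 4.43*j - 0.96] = -7.92*j^3 + 2.13*j^2 + 3.82*j + 4.43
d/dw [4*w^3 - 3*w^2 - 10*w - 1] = 12*w^2 - 6*w - 10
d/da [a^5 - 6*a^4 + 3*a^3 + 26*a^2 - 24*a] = 5*a^4 - 24*a^3 + 9*a^2 + 52*a - 24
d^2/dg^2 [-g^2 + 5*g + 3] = -2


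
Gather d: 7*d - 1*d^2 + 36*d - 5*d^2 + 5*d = -6*d^2 + 48*d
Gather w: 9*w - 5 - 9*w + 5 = 0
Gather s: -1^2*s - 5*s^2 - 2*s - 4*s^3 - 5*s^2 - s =-4*s^3 - 10*s^2 - 4*s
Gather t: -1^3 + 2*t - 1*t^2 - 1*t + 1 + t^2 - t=0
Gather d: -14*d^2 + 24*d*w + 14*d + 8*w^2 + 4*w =-14*d^2 + d*(24*w + 14) + 8*w^2 + 4*w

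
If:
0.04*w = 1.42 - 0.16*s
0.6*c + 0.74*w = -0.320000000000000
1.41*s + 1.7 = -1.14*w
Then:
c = 21.73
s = 13.39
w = -18.05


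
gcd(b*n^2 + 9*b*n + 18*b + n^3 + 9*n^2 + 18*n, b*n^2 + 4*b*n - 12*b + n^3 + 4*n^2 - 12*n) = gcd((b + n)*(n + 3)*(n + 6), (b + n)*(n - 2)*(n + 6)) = b*n + 6*b + n^2 + 6*n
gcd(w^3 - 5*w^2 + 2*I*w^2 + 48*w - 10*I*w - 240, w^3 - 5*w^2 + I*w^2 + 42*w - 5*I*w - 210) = w^2 + w*(-5 - 6*I) + 30*I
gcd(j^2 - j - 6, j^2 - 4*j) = 1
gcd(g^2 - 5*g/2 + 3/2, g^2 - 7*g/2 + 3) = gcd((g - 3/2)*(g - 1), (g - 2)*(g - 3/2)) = g - 3/2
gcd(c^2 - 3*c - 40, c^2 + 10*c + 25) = c + 5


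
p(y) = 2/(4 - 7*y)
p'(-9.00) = 0.00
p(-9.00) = 0.03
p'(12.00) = 0.00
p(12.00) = -0.02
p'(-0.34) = 0.34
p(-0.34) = 0.31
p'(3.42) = 0.04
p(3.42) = -0.10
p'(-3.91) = 0.01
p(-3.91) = 0.06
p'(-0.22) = 0.46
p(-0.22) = 0.36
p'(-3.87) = 0.01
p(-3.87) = 0.06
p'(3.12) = 0.04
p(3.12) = -0.11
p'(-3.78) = 0.02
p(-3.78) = 0.07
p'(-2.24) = 0.04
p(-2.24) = 0.10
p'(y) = 14/(4 - 7*y)^2 = 14/(7*y - 4)^2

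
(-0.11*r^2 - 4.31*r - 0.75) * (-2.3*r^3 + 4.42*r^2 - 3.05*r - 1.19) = 0.253*r^5 + 9.4268*r^4 - 16.9897*r^3 + 9.9614*r^2 + 7.4164*r + 0.8925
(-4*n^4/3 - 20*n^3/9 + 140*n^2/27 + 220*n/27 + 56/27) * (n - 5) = -4*n^5/3 + 40*n^4/9 + 440*n^3/27 - 160*n^2/9 - 116*n/3 - 280/27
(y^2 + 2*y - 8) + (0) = y^2 + 2*y - 8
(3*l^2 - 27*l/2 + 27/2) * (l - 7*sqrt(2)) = 3*l^3 - 21*sqrt(2)*l^2 - 27*l^2/2 + 27*l/2 + 189*sqrt(2)*l/2 - 189*sqrt(2)/2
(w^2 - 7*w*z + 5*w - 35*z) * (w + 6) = w^3 - 7*w^2*z + 11*w^2 - 77*w*z + 30*w - 210*z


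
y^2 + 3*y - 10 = (y - 2)*(y + 5)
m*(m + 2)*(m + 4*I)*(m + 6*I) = m^4 + 2*m^3 + 10*I*m^3 - 24*m^2 + 20*I*m^2 - 48*m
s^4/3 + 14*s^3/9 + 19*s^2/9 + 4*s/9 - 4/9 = (s/3 + 1/3)*(s - 1/3)*(s + 2)^2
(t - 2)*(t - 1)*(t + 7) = t^3 + 4*t^2 - 19*t + 14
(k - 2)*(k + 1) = k^2 - k - 2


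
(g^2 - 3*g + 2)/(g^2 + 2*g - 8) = (g - 1)/(g + 4)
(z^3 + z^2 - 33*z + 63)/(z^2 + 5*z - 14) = (z^2 - 6*z + 9)/(z - 2)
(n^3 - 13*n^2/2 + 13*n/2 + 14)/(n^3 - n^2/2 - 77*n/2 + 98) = (n + 1)/(n + 7)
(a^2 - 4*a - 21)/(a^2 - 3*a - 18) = (a - 7)/(a - 6)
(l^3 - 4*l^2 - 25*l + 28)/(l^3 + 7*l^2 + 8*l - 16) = (l - 7)/(l + 4)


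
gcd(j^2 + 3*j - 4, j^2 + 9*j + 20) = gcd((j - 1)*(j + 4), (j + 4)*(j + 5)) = j + 4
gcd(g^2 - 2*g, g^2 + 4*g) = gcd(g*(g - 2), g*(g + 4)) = g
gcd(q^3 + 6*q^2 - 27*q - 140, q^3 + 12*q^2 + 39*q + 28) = q^2 + 11*q + 28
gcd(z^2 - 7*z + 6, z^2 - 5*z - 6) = z - 6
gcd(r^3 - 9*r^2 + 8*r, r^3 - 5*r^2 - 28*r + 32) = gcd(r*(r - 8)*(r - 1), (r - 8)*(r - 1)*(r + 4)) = r^2 - 9*r + 8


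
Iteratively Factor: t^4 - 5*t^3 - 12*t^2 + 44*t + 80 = (t - 5)*(t^3 - 12*t - 16) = (t - 5)*(t - 4)*(t^2 + 4*t + 4) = (t - 5)*(t - 4)*(t + 2)*(t + 2)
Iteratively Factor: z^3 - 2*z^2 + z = (z - 1)*(z^2 - z) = (z - 1)^2*(z)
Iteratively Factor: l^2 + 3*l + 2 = (l + 2)*(l + 1)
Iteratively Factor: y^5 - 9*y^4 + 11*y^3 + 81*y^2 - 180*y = (y - 4)*(y^4 - 5*y^3 - 9*y^2 + 45*y) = (y - 4)*(y + 3)*(y^3 - 8*y^2 + 15*y) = (y - 5)*(y - 4)*(y + 3)*(y^2 - 3*y) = y*(y - 5)*(y - 4)*(y + 3)*(y - 3)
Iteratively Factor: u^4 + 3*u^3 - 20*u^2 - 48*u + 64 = (u - 1)*(u^3 + 4*u^2 - 16*u - 64) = (u - 1)*(u + 4)*(u^2 - 16) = (u - 1)*(u + 4)^2*(u - 4)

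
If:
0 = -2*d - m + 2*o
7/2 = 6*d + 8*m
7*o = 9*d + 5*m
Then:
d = -3/4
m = 1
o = -1/4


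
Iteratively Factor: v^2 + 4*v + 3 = (v + 1)*(v + 3)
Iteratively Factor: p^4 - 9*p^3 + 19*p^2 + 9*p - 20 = (p - 4)*(p^3 - 5*p^2 - p + 5) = (p - 5)*(p - 4)*(p^2 - 1) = (p - 5)*(p - 4)*(p - 1)*(p + 1)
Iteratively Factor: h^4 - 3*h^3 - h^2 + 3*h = (h - 3)*(h^3 - h) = (h - 3)*(h - 1)*(h^2 + h) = (h - 3)*(h - 1)*(h + 1)*(h)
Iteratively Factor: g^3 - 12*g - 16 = (g + 2)*(g^2 - 2*g - 8) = (g - 4)*(g + 2)*(g + 2)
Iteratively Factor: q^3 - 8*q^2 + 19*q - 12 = (q - 4)*(q^2 - 4*q + 3) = (q - 4)*(q - 1)*(q - 3)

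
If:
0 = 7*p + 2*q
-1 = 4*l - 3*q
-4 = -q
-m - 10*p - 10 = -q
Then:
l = 11/4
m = 38/7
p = -8/7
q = 4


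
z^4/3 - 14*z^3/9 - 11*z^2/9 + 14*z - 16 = (z/3 + 1)*(z - 3)*(z - 8/3)*(z - 2)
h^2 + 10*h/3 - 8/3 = (h - 2/3)*(h + 4)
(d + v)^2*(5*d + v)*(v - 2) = 5*d^3*v - 10*d^3 + 11*d^2*v^2 - 22*d^2*v + 7*d*v^3 - 14*d*v^2 + v^4 - 2*v^3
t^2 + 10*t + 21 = (t + 3)*(t + 7)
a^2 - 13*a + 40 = (a - 8)*(a - 5)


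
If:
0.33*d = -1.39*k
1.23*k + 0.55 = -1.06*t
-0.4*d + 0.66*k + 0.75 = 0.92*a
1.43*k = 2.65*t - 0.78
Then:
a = -0.40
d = 2.01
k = -0.48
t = 0.04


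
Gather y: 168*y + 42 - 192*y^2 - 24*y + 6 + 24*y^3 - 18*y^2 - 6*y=24*y^3 - 210*y^2 + 138*y + 48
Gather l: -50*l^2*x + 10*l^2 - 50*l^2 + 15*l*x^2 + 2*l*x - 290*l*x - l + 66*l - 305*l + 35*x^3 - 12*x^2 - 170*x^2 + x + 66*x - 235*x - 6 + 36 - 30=l^2*(-50*x - 40) + l*(15*x^2 - 288*x - 240) + 35*x^3 - 182*x^2 - 168*x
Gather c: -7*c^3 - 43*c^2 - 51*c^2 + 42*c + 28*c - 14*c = -7*c^3 - 94*c^2 + 56*c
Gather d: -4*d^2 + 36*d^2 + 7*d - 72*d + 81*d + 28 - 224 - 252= 32*d^2 + 16*d - 448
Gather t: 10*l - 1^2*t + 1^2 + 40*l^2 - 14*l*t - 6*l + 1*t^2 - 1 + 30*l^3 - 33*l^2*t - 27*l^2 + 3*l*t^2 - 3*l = 30*l^3 + 13*l^2 + l + t^2*(3*l + 1) + t*(-33*l^2 - 14*l - 1)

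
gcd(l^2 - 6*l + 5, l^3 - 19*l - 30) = l - 5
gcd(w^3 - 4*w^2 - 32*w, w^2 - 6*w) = w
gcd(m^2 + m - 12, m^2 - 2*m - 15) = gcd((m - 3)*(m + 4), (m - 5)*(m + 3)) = 1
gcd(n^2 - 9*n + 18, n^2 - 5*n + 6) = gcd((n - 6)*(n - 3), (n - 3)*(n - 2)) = n - 3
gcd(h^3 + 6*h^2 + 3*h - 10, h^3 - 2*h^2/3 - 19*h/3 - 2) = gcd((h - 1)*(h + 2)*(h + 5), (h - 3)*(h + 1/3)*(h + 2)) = h + 2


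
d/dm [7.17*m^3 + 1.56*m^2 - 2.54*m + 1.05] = 21.51*m^2 + 3.12*m - 2.54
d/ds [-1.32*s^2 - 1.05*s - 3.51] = -2.64*s - 1.05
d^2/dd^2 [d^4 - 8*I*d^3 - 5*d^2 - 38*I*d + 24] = 12*d^2 - 48*I*d - 10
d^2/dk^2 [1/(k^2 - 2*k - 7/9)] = 162*(9*k^2 - 18*k - 36*(k - 1)^2 - 7)/(-9*k^2 + 18*k + 7)^3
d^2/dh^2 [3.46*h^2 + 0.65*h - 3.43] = 6.92000000000000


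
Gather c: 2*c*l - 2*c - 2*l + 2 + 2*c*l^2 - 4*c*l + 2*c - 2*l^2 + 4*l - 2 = c*(2*l^2 - 2*l) - 2*l^2 + 2*l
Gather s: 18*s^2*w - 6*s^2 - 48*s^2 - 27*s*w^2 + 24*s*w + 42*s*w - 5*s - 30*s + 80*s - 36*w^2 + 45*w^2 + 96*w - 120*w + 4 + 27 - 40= s^2*(18*w - 54) + s*(-27*w^2 + 66*w + 45) + 9*w^2 - 24*w - 9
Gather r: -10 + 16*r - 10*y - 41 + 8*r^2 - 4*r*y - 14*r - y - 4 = 8*r^2 + r*(2 - 4*y) - 11*y - 55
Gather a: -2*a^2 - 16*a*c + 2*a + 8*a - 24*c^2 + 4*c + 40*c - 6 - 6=-2*a^2 + a*(10 - 16*c) - 24*c^2 + 44*c - 12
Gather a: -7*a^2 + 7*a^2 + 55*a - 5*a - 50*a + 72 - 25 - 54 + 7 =0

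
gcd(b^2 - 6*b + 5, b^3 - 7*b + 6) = b - 1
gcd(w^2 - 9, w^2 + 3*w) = w + 3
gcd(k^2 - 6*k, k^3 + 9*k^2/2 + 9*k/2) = k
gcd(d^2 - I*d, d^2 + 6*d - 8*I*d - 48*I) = 1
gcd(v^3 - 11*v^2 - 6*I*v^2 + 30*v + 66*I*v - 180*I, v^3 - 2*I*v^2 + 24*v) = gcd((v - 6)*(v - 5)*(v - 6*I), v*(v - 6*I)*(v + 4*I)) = v - 6*I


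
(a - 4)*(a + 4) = a^2 - 16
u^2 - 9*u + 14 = (u - 7)*(u - 2)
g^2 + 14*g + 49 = (g + 7)^2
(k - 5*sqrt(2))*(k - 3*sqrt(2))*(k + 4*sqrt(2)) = k^3 - 4*sqrt(2)*k^2 - 34*k + 120*sqrt(2)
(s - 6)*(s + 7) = s^2 + s - 42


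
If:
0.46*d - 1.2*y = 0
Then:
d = 2.60869565217391*y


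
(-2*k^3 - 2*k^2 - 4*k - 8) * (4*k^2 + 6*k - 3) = -8*k^5 - 20*k^4 - 22*k^3 - 50*k^2 - 36*k + 24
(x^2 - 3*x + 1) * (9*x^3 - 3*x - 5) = 9*x^5 - 27*x^4 + 6*x^3 + 4*x^2 + 12*x - 5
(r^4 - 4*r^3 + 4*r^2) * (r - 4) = r^5 - 8*r^4 + 20*r^3 - 16*r^2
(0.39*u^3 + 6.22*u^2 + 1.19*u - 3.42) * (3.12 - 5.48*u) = -2.1372*u^4 - 32.8688*u^3 + 12.8852*u^2 + 22.4544*u - 10.6704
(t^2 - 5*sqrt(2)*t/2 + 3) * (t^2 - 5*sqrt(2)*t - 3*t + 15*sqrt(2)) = t^4 - 15*sqrt(2)*t^3/2 - 3*t^3 + 28*t^2 + 45*sqrt(2)*t^2/2 - 84*t - 15*sqrt(2)*t + 45*sqrt(2)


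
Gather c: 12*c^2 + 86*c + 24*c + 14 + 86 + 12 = 12*c^2 + 110*c + 112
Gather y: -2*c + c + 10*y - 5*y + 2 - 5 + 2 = -c + 5*y - 1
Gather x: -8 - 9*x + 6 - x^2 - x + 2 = -x^2 - 10*x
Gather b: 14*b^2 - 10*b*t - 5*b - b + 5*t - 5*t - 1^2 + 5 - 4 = 14*b^2 + b*(-10*t - 6)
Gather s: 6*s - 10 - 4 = 6*s - 14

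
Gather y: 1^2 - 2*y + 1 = 2 - 2*y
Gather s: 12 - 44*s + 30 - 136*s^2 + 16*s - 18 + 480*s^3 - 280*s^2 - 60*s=480*s^3 - 416*s^2 - 88*s + 24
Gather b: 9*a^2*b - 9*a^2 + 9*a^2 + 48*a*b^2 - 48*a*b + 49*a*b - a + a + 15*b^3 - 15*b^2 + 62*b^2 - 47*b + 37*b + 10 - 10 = 15*b^3 + b^2*(48*a + 47) + b*(9*a^2 + a - 10)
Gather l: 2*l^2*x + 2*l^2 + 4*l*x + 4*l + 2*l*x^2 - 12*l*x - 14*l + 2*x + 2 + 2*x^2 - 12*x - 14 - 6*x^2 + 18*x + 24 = l^2*(2*x + 2) + l*(2*x^2 - 8*x - 10) - 4*x^2 + 8*x + 12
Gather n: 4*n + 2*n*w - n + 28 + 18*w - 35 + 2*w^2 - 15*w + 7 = n*(2*w + 3) + 2*w^2 + 3*w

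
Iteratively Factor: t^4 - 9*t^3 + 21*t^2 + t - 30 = (t + 1)*(t^3 - 10*t^2 + 31*t - 30) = (t - 2)*(t + 1)*(t^2 - 8*t + 15) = (t - 5)*(t - 2)*(t + 1)*(t - 3)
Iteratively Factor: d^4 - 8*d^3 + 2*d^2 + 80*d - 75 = (d + 3)*(d^3 - 11*d^2 + 35*d - 25) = (d - 5)*(d + 3)*(d^2 - 6*d + 5) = (d - 5)^2*(d + 3)*(d - 1)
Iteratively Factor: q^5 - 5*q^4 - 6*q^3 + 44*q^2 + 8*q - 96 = (q + 2)*(q^4 - 7*q^3 + 8*q^2 + 28*q - 48) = (q + 2)^2*(q^3 - 9*q^2 + 26*q - 24) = (q - 4)*(q + 2)^2*(q^2 - 5*q + 6) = (q - 4)*(q - 3)*(q + 2)^2*(q - 2)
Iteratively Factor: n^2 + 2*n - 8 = (n + 4)*(n - 2)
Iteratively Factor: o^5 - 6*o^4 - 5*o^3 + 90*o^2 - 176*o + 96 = (o - 1)*(o^4 - 5*o^3 - 10*o^2 + 80*o - 96) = (o - 4)*(o - 1)*(o^3 - o^2 - 14*o + 24) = (o - 4)*(o - 2)*(o - 1)*(o^2 + o - 12) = (o - 4)*(o - 3)*(o - 2)*(o - 1)*(o + 4)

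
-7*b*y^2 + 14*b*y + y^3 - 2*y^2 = y*(-7*b + y)*(y - 2)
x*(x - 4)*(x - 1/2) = x^3 - 9*x^2/2 + 2*x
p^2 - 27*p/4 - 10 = (p - 8)*(p + 5/4)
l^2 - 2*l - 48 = (l - 8)*(l + 6)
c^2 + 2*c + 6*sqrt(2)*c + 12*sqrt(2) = (c + 2)*(c + 6*sqrt(2))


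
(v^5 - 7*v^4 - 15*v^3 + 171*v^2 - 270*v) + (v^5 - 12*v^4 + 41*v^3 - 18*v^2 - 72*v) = 2*v^5 - 19*v^4 + 26*v^3 + 153*v^2 - 342*v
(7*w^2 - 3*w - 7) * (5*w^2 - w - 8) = 35*w^4 - 22*w^3 - 88*w^2 + 31*w + 56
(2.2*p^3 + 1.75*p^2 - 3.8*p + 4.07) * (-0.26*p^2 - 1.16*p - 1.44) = -0.572*p^5 - 3.007*p^4 - 4.21*p^3 + 0.8298*p^2 + 0.7508*p - 5.8608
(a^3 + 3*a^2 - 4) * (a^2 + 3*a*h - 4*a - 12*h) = a^5 + 3*a^4*h - a^4 - 3*a^3*h - 12*a^3 - 36*a^2*h - 4*a^2 - 12*a*h + 16*a + 48*h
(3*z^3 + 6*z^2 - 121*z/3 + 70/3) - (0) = 3*z^3 + 6*z^2 - 121*z/3 + 70/3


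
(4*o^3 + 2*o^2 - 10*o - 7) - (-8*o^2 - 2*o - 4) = 4*o^3 + 10*o^2 - 8*o - 3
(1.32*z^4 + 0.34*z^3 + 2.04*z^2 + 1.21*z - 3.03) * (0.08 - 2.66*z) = -3.5112*z^5 - 0.7988*z^4 - 5.3992*z^3 - 3.0554*z^2 + 8.1566*z - 0.2424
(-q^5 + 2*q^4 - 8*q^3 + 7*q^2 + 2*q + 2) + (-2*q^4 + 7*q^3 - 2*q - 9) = -q^5 - q^3 + 7*q^2 - 7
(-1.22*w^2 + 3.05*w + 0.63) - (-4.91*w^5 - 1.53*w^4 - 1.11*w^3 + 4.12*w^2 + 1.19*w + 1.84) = 4.91*w^5 + 1.53*w^4 + 1.11*w^3 - 5.34*w^2 + 1.86*w - 1.21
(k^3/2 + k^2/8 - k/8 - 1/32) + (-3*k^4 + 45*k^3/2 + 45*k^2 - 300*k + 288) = -3*k^4 + 23*k^3 + 361*k^2/8 - 2401*k/8 + 9215/32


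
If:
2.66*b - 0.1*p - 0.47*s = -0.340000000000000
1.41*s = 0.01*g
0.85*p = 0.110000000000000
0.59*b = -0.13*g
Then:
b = -0.12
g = 0.55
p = 0.13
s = 0.00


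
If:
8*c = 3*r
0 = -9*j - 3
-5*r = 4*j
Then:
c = 1/10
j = -1/3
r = 4/15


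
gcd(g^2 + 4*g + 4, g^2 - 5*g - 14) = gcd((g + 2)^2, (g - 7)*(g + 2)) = g + 2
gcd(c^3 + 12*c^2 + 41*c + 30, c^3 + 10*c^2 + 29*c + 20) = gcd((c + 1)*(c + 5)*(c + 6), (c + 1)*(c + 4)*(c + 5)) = c^2 + 6*c + 5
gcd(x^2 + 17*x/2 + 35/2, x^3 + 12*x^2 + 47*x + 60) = x + 5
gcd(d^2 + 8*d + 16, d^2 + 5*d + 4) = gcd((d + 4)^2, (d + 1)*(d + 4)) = d + 4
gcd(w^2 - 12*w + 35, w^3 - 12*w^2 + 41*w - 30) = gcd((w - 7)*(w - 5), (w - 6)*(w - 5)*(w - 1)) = w - 5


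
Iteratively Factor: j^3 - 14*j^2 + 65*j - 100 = (j - 4)*(j^2 - 10*j + 25) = (j - 5)*(j - 4)*(j - 5)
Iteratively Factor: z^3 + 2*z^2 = (z + 2)*(z^2) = z*(z + 2)*(z)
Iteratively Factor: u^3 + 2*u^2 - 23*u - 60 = (u + 3)*(u^2 - u - 20) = (u - 5)*(u + 3)*(u + 4)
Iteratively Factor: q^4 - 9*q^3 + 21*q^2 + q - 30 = (q - 3)*(q^3 - 6*q^2 + 3*q + 10) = (q - 5)*(q - 3)*(q^2 - q - 2) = (q - 5)*(q - 3)*(q - 2)*(q + 1)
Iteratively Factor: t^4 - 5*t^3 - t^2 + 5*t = (t + 1)*(t^3 - 6*t^2 + 5*t) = (t - 5)*(t + 1)*(t^2 - t) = t*(t - 5)*(t + 1)*(t - 1)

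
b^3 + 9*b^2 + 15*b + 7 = (b + 1)^2*(b + 7)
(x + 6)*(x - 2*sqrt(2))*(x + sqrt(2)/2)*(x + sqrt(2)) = x^4 - sqrt(2)*x^3/2 + 6*x^3 - 5*x^2 - 3*sqrt(2)*x^2 - 30*x - 2*sqrt(2)*x - 12*sqrt(2)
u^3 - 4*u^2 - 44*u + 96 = (u - 8)*(u - 2)*(u + 6)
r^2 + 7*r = r*(r + 7)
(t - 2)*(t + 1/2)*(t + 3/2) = t^3 - 13*t/4 - 3/2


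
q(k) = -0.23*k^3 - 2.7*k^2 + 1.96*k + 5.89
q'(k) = -0.69*k^2 - 5.4*k + 1.96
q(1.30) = 3.37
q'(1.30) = -6.23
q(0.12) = 6.09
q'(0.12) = 1.30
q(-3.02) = -18.32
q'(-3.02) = 11.97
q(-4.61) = -37.99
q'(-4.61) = 12.19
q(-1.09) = 0.84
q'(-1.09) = 7.03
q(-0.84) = 2.47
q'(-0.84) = 6.01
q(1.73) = 0.01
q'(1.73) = -9.45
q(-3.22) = -20.74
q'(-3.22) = 12.19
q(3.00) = -18.74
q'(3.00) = -20.45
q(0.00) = 5.89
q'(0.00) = 1.96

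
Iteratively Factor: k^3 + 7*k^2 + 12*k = (k + 3)*(k^2 + 4*k) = k*(k + 3)*(k + 4)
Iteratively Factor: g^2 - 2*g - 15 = (g - 5)*(g + 3)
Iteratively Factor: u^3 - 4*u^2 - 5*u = (u + 1)*(u^2 - 5*u) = u*(u + 1)*(u - 5)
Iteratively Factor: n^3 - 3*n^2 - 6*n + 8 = (n - 4)*(n^2 + n - 2) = (n - 4)*(n - 1)*(n + 2)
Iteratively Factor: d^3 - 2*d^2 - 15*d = (d + 3)*(d^2 - 5*d) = (d - 5)*(d + 3)*(d)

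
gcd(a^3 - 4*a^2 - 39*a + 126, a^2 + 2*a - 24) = a + 6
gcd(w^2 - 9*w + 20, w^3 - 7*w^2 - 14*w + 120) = w - 5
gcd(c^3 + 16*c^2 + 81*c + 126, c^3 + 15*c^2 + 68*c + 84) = c^2 + 13*c + 42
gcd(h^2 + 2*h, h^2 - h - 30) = 1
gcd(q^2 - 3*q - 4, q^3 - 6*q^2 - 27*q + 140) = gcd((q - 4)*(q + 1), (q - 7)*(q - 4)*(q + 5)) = q - 4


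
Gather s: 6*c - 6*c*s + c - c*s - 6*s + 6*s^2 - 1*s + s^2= 7*c + 7*s^2 + s*(-7*c - 7)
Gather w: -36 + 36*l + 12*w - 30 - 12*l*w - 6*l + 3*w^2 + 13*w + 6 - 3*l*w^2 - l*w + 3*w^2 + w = 30*l + w^2*(6 - 3*l) + w*(26 - 13*l) - 60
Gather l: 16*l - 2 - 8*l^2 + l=-8*l^2 + 17*l - 2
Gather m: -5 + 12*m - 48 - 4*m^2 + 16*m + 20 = -4*m^2 + 28*m - 33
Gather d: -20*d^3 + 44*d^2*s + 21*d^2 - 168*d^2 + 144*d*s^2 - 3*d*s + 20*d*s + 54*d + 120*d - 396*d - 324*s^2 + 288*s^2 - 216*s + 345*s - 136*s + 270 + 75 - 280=-20*d^3 + d^2*(44*s - 147) + d*(144*s^2 + 17*s - 222) - 36*s^2 - 7*s + 65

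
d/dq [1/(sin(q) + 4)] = -cos(q)/(sin(q) + 4)^2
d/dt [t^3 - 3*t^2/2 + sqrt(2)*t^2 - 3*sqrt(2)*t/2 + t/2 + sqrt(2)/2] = 3*t^2 - 3*t + 2*sqrt(2)*t - 3*sqrt(2)/2 + 1/2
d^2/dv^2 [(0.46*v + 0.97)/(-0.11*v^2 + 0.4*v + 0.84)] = ((0.22*v - 0.4)*(0.44*v - 0.8)*(0.46*v + 0.97) + (0.3036*v - 0.1546)*(-0.11*v^2 + 0.4*v + 0.84))/(-0.11*v^2 + 0.4*v + 0.84)^3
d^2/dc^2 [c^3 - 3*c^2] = 6*c - 6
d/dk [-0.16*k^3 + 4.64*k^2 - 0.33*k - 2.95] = -0.48*k^2 + 9.28*k - 0.33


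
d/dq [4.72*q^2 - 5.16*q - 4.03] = 9.44*q - 5.16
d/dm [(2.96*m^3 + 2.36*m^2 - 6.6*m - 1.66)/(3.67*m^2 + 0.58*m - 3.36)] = (10.8632*m^4 + 3.4336*m^3 - 4.246*m^2 - 3.6748*m + 23.1388)/(13.4689*m^4 + 4.2572*m^3 - 24.326*m^2 - 3.8976*m + 11.2896)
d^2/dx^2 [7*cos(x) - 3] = -7*cos(x)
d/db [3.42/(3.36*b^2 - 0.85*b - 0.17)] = (2.907 - 22.9824*b)/(-3.36*b^2 + 0.85*b + 0.17)^2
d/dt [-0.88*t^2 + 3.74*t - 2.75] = 3.74 - 1.76*t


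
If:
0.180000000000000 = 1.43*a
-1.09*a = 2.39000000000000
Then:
No Solution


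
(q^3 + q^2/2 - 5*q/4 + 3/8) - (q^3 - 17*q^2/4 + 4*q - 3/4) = 19*q^2/4 - 21*q/4 + 9/8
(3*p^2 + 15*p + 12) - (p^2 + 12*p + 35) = 2*p^2 + 3*p - 23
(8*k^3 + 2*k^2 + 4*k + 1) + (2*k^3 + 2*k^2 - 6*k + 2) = 10*k^3 + 4*k^2 - 2*k + 3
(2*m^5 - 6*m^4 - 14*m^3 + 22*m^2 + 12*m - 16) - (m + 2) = 2*m^5 - 6*m^4 - 14*m^3 + 22*m^2 + 11*m - 18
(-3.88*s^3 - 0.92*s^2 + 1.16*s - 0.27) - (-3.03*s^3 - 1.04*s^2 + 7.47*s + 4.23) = -0.85*s^3 + 0.12*s^2 - 6.31*s - 4.5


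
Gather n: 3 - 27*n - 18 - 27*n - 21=-54*n - 36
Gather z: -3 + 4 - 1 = 0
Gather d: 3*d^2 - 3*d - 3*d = 3*d^2 - 6*d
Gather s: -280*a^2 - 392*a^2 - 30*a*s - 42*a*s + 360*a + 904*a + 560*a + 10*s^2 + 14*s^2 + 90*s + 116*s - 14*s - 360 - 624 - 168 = -672*a^2 + 1824*a + 24*s^2 + s*(192 - 72*a) - 1152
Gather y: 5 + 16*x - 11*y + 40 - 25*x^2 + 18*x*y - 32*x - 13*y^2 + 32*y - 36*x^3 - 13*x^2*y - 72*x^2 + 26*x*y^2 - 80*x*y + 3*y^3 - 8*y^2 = -36*x^3 - 97*x^2 - 16*x + 3*y^3 + y^2*(26*x - 21) + y*(-13*x^2 - 62*x + 21) + 45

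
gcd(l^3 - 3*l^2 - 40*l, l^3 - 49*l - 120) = l^2 - 3*l - 40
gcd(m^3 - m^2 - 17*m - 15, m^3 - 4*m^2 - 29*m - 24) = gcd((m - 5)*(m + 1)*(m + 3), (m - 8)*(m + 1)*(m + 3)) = m^2 + 4*m + 3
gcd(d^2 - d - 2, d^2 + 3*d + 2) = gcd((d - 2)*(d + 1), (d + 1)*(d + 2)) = d + 1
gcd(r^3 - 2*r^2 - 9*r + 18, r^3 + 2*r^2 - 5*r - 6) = r^2 + r - 6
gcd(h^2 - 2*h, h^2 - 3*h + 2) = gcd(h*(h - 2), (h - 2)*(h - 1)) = h - 2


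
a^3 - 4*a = a*(a - 2)*(a + 2)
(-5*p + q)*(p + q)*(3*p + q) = -15*p^3 - 17*p^2*q - p*q^2 + q^3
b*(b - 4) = b^2 - 4*b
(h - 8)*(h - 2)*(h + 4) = h^3 - 6*h^2 - 24*h + 64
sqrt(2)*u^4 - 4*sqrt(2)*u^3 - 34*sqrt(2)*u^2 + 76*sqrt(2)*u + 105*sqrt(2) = (u - 7)*(u - 3)*(u + 5)*(sqrt(2)*u + sqrt(2))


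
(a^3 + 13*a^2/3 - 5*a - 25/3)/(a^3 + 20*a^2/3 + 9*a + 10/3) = (3*a - 5)/(3*a + 2)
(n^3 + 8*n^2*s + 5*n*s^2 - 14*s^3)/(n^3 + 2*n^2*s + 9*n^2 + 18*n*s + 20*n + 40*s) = (n^2 + 6*n*s - 7*s^2)/(n^2 + 9*n + 20)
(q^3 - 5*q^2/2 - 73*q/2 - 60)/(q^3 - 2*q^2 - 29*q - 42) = (q^2 - 11*q/2 - 20)/(q^2 - 5*q - 14)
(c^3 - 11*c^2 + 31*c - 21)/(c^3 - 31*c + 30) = (c^2 - 10*c + 21)/(c^2 + c - 30)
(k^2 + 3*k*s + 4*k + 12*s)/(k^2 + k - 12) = (k + 3*s)/(k - 3)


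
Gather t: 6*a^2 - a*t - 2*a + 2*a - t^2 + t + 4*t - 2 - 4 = 6*a^2 - t^2 + t*(5 - a) - 6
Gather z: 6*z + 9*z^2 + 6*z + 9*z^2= 18*z^2 + 12*z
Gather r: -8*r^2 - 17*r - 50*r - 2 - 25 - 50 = -8*r^2 - 67*r - 77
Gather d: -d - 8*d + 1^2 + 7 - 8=-9*d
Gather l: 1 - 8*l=1 - 8*l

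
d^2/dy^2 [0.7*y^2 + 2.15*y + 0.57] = 1.40000000000000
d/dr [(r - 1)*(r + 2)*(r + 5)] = 3*r^2 + 12*r + 3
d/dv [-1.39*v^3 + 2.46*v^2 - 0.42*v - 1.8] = -4.17*v^2 + 4.92*v - 0.42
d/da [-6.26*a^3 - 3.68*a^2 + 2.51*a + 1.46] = -18.78*a^2 - 7.36*a + 2.51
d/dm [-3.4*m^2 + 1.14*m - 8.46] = 1.14 - 6.8*m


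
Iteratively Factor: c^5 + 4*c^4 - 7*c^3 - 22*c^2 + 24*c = (c)*(c^4 + 4*c^3 - 7*c^2 - 22*c + 24) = c*(c - 2)*(c^3 + 6*c^2 + 5*c - 12) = c*(c - 2)*(c - 1)*(c^2 + 7*c + 12) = c*(c - 2)*(c - 1)*(c + 3)*(c + 4)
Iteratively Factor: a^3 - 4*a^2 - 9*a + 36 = (a + 3)*(a^2 - 7*a + 12) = (a - 3)*(a + 3)*(a - 4)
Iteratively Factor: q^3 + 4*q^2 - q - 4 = (q + 4)*(q^2 - 1) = (q + 1)*(q + 4)*(q - 1)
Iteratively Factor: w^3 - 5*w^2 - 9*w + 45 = (w - 5)*(w^2 - 9) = (w - 5)*(w + 3)*(w - 3)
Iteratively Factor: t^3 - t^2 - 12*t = (t)*(t^2 - t - 12) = t*(t + 3)*(t - 4)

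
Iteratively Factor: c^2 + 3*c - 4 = (c + 4)*(c - 1)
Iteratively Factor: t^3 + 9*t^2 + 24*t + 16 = (t + 4)*(t^2 + 5*t + 4) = (t + 4)^2*(t + 1)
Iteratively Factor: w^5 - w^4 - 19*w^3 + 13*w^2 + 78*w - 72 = (w - 2)*(w^4 + w^3 - 17*w^2 - 21*w + 36) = (w - 2)*(w + 3)*(w^3 - 2*w^2 - 11*w + 12) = (w - 4)*(w - 2)*(w + 3)*(w^2 + 2*w - 3) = (w - 4)*(w - 2)*(w - 1)*(w + 3)*(w + 3)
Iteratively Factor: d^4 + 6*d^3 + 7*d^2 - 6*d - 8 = (d - 1)*(d^3 + 7*d^2 + 14*d + 8) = (d - 1)*(d + 4)*(d^2 + 3*d + 2) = (d - 1)*(d + 2)*(d + 4)*(d + 1)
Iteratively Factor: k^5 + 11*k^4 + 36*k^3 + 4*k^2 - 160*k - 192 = (k + 4)*(k^4 + 7*k^3 + 8*k^2 - 28*k - 48) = (k - 2)*(k + 4)*(k^3 + 9*k^2 + 26*k + 24) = (k - 2)*(k + 2)*(k + 4)*(k^2 + 7*k + 12) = (k - 2)*(k + 2)*(k + 4)^2*(k + 3)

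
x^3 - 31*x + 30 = (x - 5)*(x - 1)*(x + 6)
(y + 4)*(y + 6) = y^2 + 10*y + 24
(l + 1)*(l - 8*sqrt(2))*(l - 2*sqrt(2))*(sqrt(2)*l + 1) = sqrt(2)*l^4 - 19*l^3 + sqrt(2)*l^3 - 19*l^2 + 22*sqrt(2)*l^2 + 22*sqrt(2)*l + 32*l + 32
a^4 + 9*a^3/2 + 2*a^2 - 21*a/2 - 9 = (a - 3/2)*(a + 1)*(a + 2)*(a + 3)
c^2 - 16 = (c - 4)*(c + 4)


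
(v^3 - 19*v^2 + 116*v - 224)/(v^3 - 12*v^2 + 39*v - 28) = (v - 8)/(v - 1)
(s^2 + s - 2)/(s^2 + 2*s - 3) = (s + 2)/(s + 3)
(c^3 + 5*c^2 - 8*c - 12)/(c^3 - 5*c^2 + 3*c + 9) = (c^2 + 4*c - 12)/(c^2 - 6*c + 9)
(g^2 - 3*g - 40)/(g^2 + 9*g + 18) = (g^2 - 3*g - 40)/(g^2 + 9*g + 18)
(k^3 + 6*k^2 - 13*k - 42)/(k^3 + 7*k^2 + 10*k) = (k^2 + 4*k - 21)/(k*(k + 5))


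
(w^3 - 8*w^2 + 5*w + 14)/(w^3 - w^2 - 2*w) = (w - 7)/w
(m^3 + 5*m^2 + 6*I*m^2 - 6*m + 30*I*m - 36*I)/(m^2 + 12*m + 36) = (m^2 + m*(-1 + 6*I) - 6*I)/(m + 6)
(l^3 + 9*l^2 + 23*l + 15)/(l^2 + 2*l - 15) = (l^2 + 4*l + 3)/(l - 3)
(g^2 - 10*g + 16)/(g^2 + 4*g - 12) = (g - 8)/(g + 6)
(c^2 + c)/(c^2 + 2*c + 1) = c/(c + 1)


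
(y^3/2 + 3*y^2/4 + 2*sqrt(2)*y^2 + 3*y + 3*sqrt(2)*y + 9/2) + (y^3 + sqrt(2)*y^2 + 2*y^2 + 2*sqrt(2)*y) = 3*y^3/2 + 11*y^2/4 + 3*sqrt(2)*y^2 + 3*y + 5*sqrt(2)*y + 9/2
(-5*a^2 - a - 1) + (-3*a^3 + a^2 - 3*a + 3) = -3*a^3 - 4*a^2 - 4*a + 2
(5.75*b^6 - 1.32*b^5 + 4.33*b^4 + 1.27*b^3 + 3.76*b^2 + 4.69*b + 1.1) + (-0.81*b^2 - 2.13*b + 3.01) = 5.75*b^6 - 1.32*b^5 + 4.33*b^4 + 1.27*b^3 + 2.95*b^2 + 2.56*b + 4.11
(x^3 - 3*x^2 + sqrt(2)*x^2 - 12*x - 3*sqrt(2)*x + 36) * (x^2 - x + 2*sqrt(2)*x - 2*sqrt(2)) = x^5 - 4*x^4 + 3*sqrt(2)*x^4 - 12*sqrt(2)*x^3 - 5*x^3 - 15*sqrt(2)*x^2 + 32*x^2 - 24*x + 96*sqrt(2)*x - 72*sqrt(2)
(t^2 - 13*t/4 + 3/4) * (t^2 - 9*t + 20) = t^4 - 49*t^3/4 + 50*t^2 - 287*t/4 + 15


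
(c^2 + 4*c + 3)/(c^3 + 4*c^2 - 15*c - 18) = (c + 3)/(c^2 + 3*c - 18)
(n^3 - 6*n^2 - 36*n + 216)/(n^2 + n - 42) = (n^2 - 36)/(n + 7)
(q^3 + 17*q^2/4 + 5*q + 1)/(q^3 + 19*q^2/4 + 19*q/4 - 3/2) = (4*q^2 + 9*q + 2)/(4*q^2 + 11*q - 3)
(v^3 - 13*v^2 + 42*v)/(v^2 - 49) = v*(v - 6)/(v + 7)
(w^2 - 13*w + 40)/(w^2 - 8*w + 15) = (w - 8)/(w - 3)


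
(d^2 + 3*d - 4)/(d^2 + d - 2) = (d + 4)/(d + 2)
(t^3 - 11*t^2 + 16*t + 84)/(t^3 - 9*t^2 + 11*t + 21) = (t^2 - 4*t - 12)/(t^2 - 2*t - 3)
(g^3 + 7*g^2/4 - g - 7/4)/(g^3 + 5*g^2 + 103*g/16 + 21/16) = 4*(g^2 - 1)/(4*g^2 + 13*g + 3)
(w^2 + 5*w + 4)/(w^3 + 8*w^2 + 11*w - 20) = (w + 1)/(w^2 + 4*w - 5)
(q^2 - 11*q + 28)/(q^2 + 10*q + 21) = (q^2 - 11*q + 28)/(q^2 + 10*q + 21)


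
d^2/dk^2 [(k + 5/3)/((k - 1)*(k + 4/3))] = 2*(27*k^3 + 135*k^2 + 153*k + 77)/(27*k^6 + 27*k^5 - 99*k^4 - 71*k^3 + 132*k^2 + 48*k - 64)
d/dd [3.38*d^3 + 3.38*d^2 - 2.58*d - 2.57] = 10.14*d^2 + 6.76*d - 2.58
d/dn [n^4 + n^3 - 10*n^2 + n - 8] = 4*n^3 + 3*n^2 - 20*n + 1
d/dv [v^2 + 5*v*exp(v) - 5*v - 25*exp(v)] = 5*v*exp(v) + 2*v - 20*exp(v) - 5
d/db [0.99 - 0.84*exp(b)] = -0.84*exp(b)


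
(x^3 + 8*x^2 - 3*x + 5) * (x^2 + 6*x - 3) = x^5 + 14*x^4 + 42*x^3 - 37*x^2 + 39*x - 15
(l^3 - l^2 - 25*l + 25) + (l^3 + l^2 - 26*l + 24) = 2*l^3 - 51*l + 49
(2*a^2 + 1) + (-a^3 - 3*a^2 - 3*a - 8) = -a^3 - a^2 - 3*a - 7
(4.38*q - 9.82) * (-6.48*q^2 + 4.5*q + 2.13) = -28.3824*q^3 + 83.3436*q^2 - 34.8606*q - 20.9166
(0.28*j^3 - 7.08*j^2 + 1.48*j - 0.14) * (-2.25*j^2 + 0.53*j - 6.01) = -0.63*j^5 + 16.0784*j^4 - 8.7652*j^3 + 43.6502*j^2 - 8.969*j + 0.8414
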